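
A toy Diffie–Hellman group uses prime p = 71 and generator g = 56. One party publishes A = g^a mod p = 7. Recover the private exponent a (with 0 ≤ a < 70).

59

Baby-step giant-step with m = ceil(sqrt(70)) = 9.
Baby table (56^j mod 71 for j=0..8):
  0:1  1:56  2:12  3:33  4:2  5:41  6:24  7:66
  8:4
Giant step factor: 56^(-9) ≡ 13 (mod 71).
Scan 7·13^i mod 71 for i = 0, 1, …:
  i=0: 7   i=1: 20   i=2: 47   i=3: 43
  i=4: 62   i=5: 25   i=6: 41
Match at i=6, j=5: a = 6·9 + 5 = 59.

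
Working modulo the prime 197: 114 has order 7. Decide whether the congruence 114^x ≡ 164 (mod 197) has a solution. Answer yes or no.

yes

⟨114⟩ has order 7; its elements mod 197 are {1, 36, 104, 114, 164, 178, 191}.
164 is in this set.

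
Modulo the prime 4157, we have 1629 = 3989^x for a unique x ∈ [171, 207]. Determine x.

Compute 3989^171 mod 4157 = 2736, then multiply by 3989 repeatedly:
  3989^171=2736  3989^172=1779  3989^173=432  3989^174=2250  3989^175=287
  3989^176=1668  3989^177=2452  3989^178=3764  3989^179=3669  3989^180=3001
  3989^181=2986  3989^182=1349  3989^183=2003  3989^184=213  3989^185=1629
Found 1629 at exponent 185.

185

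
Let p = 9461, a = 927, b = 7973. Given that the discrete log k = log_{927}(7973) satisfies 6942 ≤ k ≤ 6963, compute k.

Compute 927^6942 mod 9461 = 3201, then multiply by 927 repeatedly:
  927^6942=3201  927^6943=6034  927^6944=2067  927^6945=4987  927^6946=5981
  927^6947=241  927^6948=5804  927^6949=6460  927^6950=9068  927^6951=4668
  927^6952=3559  927^6953=6765  927^6954=7973
Found 7973 at exponent 6954.

6954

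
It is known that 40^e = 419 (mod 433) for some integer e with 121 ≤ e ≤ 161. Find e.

137

Compute 40^121 mod 433 = 219, then multiply by 40 repeatedly:
  40^121=219  40^122=100  40^123=103  40^124=223  40^125=260
  40^126=8  40^127=320  40^128=243  40^129=194  40^130=399
  40^131=372  40^132=158  40^133=258  40^134=361  40^135=151
  40^136=411  40^137=419
Found 419 at exponent 137.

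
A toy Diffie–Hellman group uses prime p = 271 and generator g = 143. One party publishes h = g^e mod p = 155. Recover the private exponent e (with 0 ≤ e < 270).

206

Baby-step giant-step with m = ceil(sqrt(270)) = 17.
Baby table (143^j mod 271 for j=0..16):
  0:1  1:143  2:124  3:117  4:200  5:145  6:139  7:94
  8:163  9:3  10:158  11:101  12:80  13:58  14:164  15:146
  16:11
Giant step factor: 143^(-17) ≡ 46 (mod 271).
Scan 155·46^i mod 271 for i = 0, 1, …:
  i=0: 155   i=1: 84   i=2: 70   i=3: 239
  i=4: 154   i=5: 38   i=6: 122   i=7: 192
  i=8: 160   i=9: 43   i=10: 81   i=11: 203
  i=12: 124
Match at i=12, j=2: e = 12·17 + 2 = 206.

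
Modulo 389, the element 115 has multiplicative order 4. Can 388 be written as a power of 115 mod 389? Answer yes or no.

yes

⟨115⟩ has order 4; its elements mod 389 are {1, 115, 274, 388}.
388 is in this set.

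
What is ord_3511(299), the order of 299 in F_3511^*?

The order of 299 must divide p − 1 = 3510 = 2 · 3^3 · 5 · 13.
Divisors: 1, 2, 3, 5, 6, 9, 10, 13, 15, 18, 26, 27, 30, 39, 45, 54, 65, 78, 90, 117, 130, 135, 195, 234, 270, 351, 390, 585, 702, 1170, 1755, 3510.
Check each in increasing order: 299^1 ≡ 299;  299^2 ≡ 1626;  299^3 ≡ 1656;  299^5 ≡ 3230;  299^6 ≡ 245;  299^9 ≡ 1955;  299^10 ≡ 1719;  299^13 ≡ 2754;  299^15 ≡ 1479;  299^18 ≡ 2057;  299^26 ≡ 756;  299^27 ≡ 1340;  299^30 ≡ 88;  299^39 ≡ 1.
Smallest exponent giving 1 is 39.

39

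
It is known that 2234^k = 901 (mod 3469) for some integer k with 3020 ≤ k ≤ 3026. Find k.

Compute 2234^3020 mod 3469 = 901, then multiply by 2234 repeatedly:
  2234^3020=901
Found 901 at exponent 3020.

3020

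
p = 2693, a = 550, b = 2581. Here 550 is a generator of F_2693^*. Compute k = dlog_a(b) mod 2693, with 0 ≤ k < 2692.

Baby-step giant-step with m = ceil(sqrt(2692)) = 52.
Baby table (550^j mod 2693 for j=0..51):
  0:1  1:550  2:884  3:1460  4:486  5:693  6:1437  7:1301
  8:1905  9:173  10:895  11:2124  12:2131  13:595  14:1397  15:845
  16:1554  17:1019  18:306  19:1334  20:1204  21:2415  22:601  23:2004
  24:763  25:2235  26:1242  27:1771  28:1877  29:931  30:380  31:1639
  32:1988  33:42  34:1556  35:2119  36:2074  37:1561  38:2176  39:1108
  40:782  41:1913  42:1880  43:2581  44:339  45:633  46:753  47:2121
  48:481  49:636  50:2403  51:2080
Giant step factor: 550^(-52) ≡ 1703 (mod 2693).
Scan 2581·1703^i mod 2693 for i = 0, 1, …:
  i=0: 2581
Match at i=0, j=43: k = 0·52 + 43 = 43.

43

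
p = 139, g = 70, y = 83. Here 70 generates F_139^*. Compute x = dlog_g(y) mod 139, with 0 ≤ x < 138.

Baby-step giant-step with m = ceil(sqrt(138)) = 12.
Baby table (70^j mod 139 for j=0..11):
  0:1  1:70  2:35  3:87  4:113  5:126  6:63  7:101
  8:120  9:60  10:30  11:15
Giant step factor: 70^(-12) ≡ 65 (mod 139).
Scan 83·65^i mod 139 for i = 0, 1, …:
  i=0: 83   i=1: 113
Match at i=1, j=4: x = 1·12 + 4 = 16.

16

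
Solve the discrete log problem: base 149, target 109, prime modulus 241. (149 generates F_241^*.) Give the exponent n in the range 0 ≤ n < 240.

31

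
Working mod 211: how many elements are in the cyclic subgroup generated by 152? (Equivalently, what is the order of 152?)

The order of 152 must divide p − 1 = 210 = 2 · 3 · 5 · 7.
Divisors: 1, 2, 3, 5, 6, 7, 10, 14, 15, 21, 30, 35, 42, 70, 105, 210.
Check each in increasing order: 152^1 ≡ 152;  152^2 ≡ 105;  152^3 ≡ 135;  152^5 ≡ 38;  152^6 ≡ 79;  152^7 ≡ 192;  152^10 ≡ 178;  152^14 ≡ 150;  152^15 ≡ 12;  152^21 ≡ 104;  152^30 ≡ 144;  152^35 ≡ 197;  152^42 ≡ 55;  152^70 ≡ 196;  152^105 ≡ 210;  152^210 ≡ 1.
Smallest exponent giving 1 is 210.

210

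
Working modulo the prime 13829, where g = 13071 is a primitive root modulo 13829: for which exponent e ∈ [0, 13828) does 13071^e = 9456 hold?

Baby-step giant-step with m = ceil(sqrt(13828)) = 118.
Baby table (13071^j mod 13829 for j=0..117):
  0:1  1:13071  2:7575  3:11014  4:4104  5:693  6:208  7:8284
  8:12923  9:9127  10:10063  11:5854  12:1777  13:8276  14:5158  15:3843
  16:4925  17:680  18:10062  19:6612  20:8031  21:11091  22:1054  23:3150
  24:4717  25:6225  26:10968  27:11314  28:11797  29:5237  30:13106  31:8703
  32:13388  33:2382  34:6043  35:10634  36:1735  37:12454  38:5075  39:11441
  40:12334  41:13061  42:1326  43:4409  44:4596  45:1140  46:7107  47:6204
  48:13057  49:4358  50:1767  51:2027  52:12382  53:4335  54:5372  55:7579
  56:7982  57:6746  58:3262  59:2795  60:11056  61:13755  62:776  63:6439
  64:875  65:542  66:4034  67:12266  68:9289  69:11728  70:2223  71:2104
  72:9332  73:6792  74:9881  75:5520  76:6027  77:8933  78:4996  79:2178
  80:8556  81:353  82:9006  83:4978  84:1993  85:10496  86:9536  87:4279
  88:6333  89:12078  90:13503  91:12015  92:5941  93:4976  94:3509  95:9175
  96:1337  97:9900  98:4947  99:11662  100:10764  101:13827  102:1516  103:12508
  104:5630  105:5621  106:12443  107:13413  108:11090  109:1812  110:9404  111:7532
  112:2121  113:10275  114:11106  115:3513  116:6143  117:3979
Giant step factor: 13071^(-118) ≡ 10870 (mod 13829).
Scan 9456·10870^i mod 13829 for i = 0, 1, …:
  i=0: 9456   i=1: 9592   i=2: 8209   i=3: 7122
  i=4: 1398   i=5: 12018   i=6: 6926   i=7: 544
  i=8: 8297   i=9: 9481     …   i=78: 13444
  i=79: 5237
Match at i=79, j=29: e = 79·118 + 29 = 9351.

9351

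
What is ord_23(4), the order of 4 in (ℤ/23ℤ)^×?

11

The order of 4 must divide p − 1 = 22 = 2 · 11.
Divisors: 1, 2, 11, 22.
Check each in increasing order: 4^1 ≡ 4;  4^2 ≡ 16;  4^11 ≡ 1.
Smallest exponent giving 1 is 11.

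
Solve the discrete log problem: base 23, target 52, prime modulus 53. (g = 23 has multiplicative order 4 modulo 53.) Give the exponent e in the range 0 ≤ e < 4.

Successive powers of 23 modulo 53:
  23^0=1  23^1=23  23^2=52
So 23^2 ≡ 52 (mod 53), giving e = 2.

2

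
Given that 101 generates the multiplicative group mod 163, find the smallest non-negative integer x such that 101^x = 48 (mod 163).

Baby-step giant-step with m = ceil(sqrt(162)) = 13.
Baby table (101^j mod 163 for j=0..12):
  0:1  1:101  2:95  3:141  4:60  5:29  6:158  7:147
  8:14  9:110  10:26  11:18  12:25
Giant step factor: 101^(-13) ≡ 108 (mod 163).
Scan 48·108^i mod 163 for i = 0, 1, …:
  i=0: 48   i=1: 131   i=2: 130   i=3: 22
  i=4: 94   i=5: 46   i=6: 78   i=7: 111
  i=8: 89   i=9: 158
Match at i=9, j=6: x = 9·13 + 6 = 123.

123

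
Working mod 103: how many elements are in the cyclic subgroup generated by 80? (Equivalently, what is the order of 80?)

The order of 80 must divide p − 1 = 102 = 2 · 3 · 17.
Divisors: 1, 2, 3, 6, 17, 34, 51, 102.
Check each in increasing order: 80^1 ≡ 80;  80^2 ≡ 14;  80^3 ≡ 90;  80^6 ≡ 66;  80^17 ≡ 102;  80^34 ≡ 1.
Smallest exponent giving 1 is 34.

34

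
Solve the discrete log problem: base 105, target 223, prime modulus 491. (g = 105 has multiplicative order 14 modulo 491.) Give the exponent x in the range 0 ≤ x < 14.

2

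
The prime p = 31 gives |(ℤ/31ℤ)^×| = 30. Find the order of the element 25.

The order of 25 must divide p − 1 = 30 = 2 · 3 · 5.
Divisors: 1, 2, 3, 5, 6, 10, 15, 30.
Check each in increasing order: 25^1 ≡ 25;  25^2 ≡ 5;  25^3 ≡ 1.
Smallest exponent giving 1 is 3.

3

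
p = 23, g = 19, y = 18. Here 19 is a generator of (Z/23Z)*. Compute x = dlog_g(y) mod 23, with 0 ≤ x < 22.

14

Successive powers of 19 modulo 23:
  19^0=1  19^1=19  19^2=16  19^3=5  19^4=3  19^5=11
  19^6=2  19^7=15  19^8=9  19^9=10  19^10=6  19^11=22
  19^12=4  19^13=7  19^14=18
So 19^14 ≡ 18 (mod 23), giving x = 14.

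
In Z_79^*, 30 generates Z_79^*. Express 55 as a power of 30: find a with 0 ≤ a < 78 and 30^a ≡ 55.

Baby-step giant-step with m = ceil(sqrt(78)) = 9.
Baby table (30^j mod 79 for j=0..8):
  0:1  1:30  2:31  3:61  4:13  5:74  6:8  7:3
  8:11
Giant step factor: 30^(-9) ≡ 17 (mod 79).
Scan 55·17^i mod 79 for i = 0, 1, …:
  i=0: 55   i=1: 66   i=2: 16   i=3: 35
  i=4: 42   i=5: 3
Match at i=5, j=7: a = 5·9 + 7 = 52.

52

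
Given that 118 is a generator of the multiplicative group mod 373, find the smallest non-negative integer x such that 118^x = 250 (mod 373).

Baby-step giant-step with m = ceil(sqrt(372)) = 20.
Baby table (118^j mod 373 for j=0..19):
  0:1  1:118  2:123  3:340  4:209  5:44  6:343  7:190
  8:40  9:244  10:71  11:172  12:154  13:268  14:292  15:140
  16:108  17:62  18:229  19:166
Giant step factor: 118^(-20) ≡ 68 (mod 373).
Scan 250·68^i mod 373 for i = 0, 1, …:
  i=0: 250   i=1: 215   i=2: 73   i=3: 115
  i=4: 360   i=5: 235   i=6: 314   i=7: 91
  i=8: 220   i=9: 40
Match at i=9, j=8: x = 9·20 + 8 = 188.

188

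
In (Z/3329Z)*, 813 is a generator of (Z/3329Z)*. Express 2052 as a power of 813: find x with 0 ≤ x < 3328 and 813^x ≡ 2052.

883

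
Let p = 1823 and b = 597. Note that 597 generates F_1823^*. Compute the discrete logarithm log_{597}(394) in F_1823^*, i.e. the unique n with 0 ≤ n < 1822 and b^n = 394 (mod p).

Baby-step giant-step with m = ceil(sqrt(1822)) = 43.
Baby table (597^j mod 1823 for j=0..42):
  0:1  1:597  2:924  3:1082  4:612  5:764  6:358  7:435
  8:829  9:880  10:336  11:62  12:554  13:775  14:1456  15:1484
  16:1793  17:320  18:1448  19:354  20:1693  21:779  22:198  23:1534
  24:652  25:945  26:858  27:1786  28:1610  29:449  30:72  31:1055
  32:900  33:1338  34:312  35:318  36:254  37:329  38:1352  39:1378
  40:493  41:818  42:1605
Giant step factor: 597^(-43) ≡ 1598 (mod 1823).
Scan 394·1598^i mod 1823 for i = 0, 1, …:
  i=0: 394   i=1: 677   i=2: 807   i=3: 725
  i=4: 945
Match at i=4, j=25: n = 4·43 + 25 = 197.

197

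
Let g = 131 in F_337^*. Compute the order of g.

The order of 131 must divide p − 1 = 336 = 2^4 · 3 · 7.
Divisors: 1, 2, 3, 4, 6, 7, 8, 12, 14, 16, 21, 24, 28, 42, 48, 56, 84, 112, 168, 336.
Check each in increasing order: 131^1 ≡ 131;  131^2 ≡ 311;  131^3 ≡ 301;  131^4 ≡ 2;  131^6 ≡ 285;  131^7 ≡ 265;  131^8 ≡ 4;  131^12 ≡ 8;  131^14 ≡ 129;  131^16 ≡ 16;  131^21 ≡ 148;  131^24 ≡ 64;  131^28 ≡ 128;  131^42 ≡ 336;  131^48 ≡ 52;  131^56 ≡ 208;  131^84 ≡ 1.
Smallest exponent giving 1 is 84.

84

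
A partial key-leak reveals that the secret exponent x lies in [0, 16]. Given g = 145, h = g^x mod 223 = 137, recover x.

7

Compute 145^0 mod 223 = 1, then multiply by 145 repeatedly:
  145^0=1  145^1=145  145^2=63  145^3=215  145^4=178
  145^5=165  145^6=64  145^7=137
Found 137 at exponent 7.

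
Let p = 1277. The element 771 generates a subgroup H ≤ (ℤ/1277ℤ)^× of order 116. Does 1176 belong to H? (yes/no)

no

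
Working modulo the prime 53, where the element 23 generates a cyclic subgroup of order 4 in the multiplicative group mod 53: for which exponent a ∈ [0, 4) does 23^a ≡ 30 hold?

Successive powers of 23 modulo 53:
  23^0=1  23^1=23  23^2=52  23^3=30
So 23^3 ≡ 30 (mod 53), giving a = 3.

3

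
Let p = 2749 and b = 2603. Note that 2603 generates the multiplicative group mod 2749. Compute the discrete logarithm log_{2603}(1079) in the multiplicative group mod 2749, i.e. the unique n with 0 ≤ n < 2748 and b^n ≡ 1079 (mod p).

Baby-step giant-step with m = ceil(sqrt(2748)) = 53.
Baby table (2603^j mod 2749 for j=0..52):
  0:1  1:2603  2:2073  3:2481  4:642  5:2483  6:350  7:1131
  8:2563  9:2415  10:2031  11:366  12:1544  13:2743  14:876  15:1307
  16:1608  17:1646  18:1596  19:649  20:1461  21:1116  22:2004  23:1559
  24:553  25:1732  26:36  27:242  28:405  29:1348  30:1120  31:1420
  32:1604  33:2230  34:1551  35:1721  36:1642  37:2180  38:604  39:2533
  40:1297  41:319  42:159  43:1527  44:2476  45:1372  46:365  47:1690
  48:670  49:1144  50:665  51:1874  52:1296
Giant step factor: 2603^(-53) ≡ 2548 (mod 2749).
Scan 1079·2548^i mod 2749 for i = 0, 1, …:
  i=0: 1079   i=1: 292   i=2: 1786   i=3: 1133
  i=4: 434   i=5: 734   i=6: 912   i=7: 871
  i=8: 865   i=9: 2071     …   i=17: 1273
  i=18: 2533
Match at i=18, j=39: n = 18·53 + 39 = 993.

993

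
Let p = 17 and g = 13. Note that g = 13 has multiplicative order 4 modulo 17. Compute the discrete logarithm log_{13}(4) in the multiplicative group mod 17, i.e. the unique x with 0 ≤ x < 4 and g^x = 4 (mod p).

3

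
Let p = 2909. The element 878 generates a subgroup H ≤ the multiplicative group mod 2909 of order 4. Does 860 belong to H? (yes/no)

⟨878⟩ has order 4; its elements mod 2909 are {1, 878, 2031, 2908}.
860 is not in this set.

no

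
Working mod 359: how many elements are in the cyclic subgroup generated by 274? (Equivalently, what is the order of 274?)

358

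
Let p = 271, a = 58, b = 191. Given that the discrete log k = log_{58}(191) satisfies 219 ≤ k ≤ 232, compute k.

219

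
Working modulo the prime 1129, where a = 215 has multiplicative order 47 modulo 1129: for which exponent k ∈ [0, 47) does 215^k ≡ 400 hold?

Baby-step giant-step with m = ceil(sqrt(47)) = 7.
Baby table (215^j mod 1129 for j=0..6):
  0:1  1:215  2:1065  3:917  4:709  5:20  6:913
Giant step factor: 215^(-7) ≡ 643 (mod 1129).
Scan 400·643^i mod 1129 for i = 0, 1, …:
  i=0: 400   i=1: 917
Match at i=1, j=3: k = 1·7 + 3 = 10.

10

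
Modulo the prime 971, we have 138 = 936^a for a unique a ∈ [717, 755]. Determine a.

Compute 936^717 mod 971 = 287, then multiply by 936 repeatedly:
  936^717=287  936^718=636  936^719=73  936^720=358  936^721=93
  936^722=629  936^723=318  936^724=522  936^725=179  936^726=532
  936^727=800  936^728=159  936^729=261  936^730=575  936^731=266
  936^732=400  936^733=565  936^734=616  936^735=773  936^736=133
  936^737=200  936^738=768  936^739=308  936^740=872  936^741=552
  936^742=100  936^743=384  936^744=154  936^745=436  936^746=276
  936^747=50  936^748=192  936^749=77  936^750=218  936^751=138
Found 138 at exponent 751.

751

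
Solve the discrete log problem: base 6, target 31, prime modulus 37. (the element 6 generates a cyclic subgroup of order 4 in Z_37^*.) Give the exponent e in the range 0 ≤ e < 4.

Successive powers of 6 modulo 37:
  6^0=1  6^1=6  6^2=36  6^3=31
So 6^3 ≡ 31 (mod 37), giving e = 3.

3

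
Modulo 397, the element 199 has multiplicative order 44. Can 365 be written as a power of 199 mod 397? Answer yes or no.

365 ∈ ⟨199⟩ iff 365^44 ≡ 1 (mod 397), since |⟨199⟩| = 44.
365^44 mod 397 = 1.
Since 1 = 1, 365 lies in the subgroup.

yes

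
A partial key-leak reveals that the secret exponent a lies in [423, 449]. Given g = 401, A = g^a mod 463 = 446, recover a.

433

Compute 401^423 mod 463 = 366, then multiply by 401 repeatedly:
  401^423=366  401^424=458  401^425=310  401^426=226  401^427=341
  401^428=156  401^429=51  401^430=79  401^431=195  401^432=411
  401^433=446
Found 446 at exponent 433.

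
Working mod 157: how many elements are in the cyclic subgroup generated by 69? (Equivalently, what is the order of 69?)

156

The order of 69 must divide p − 1 = 156 = 2^2 · 3 · 13.
Divisors: 1, 2, 3, 4, 6, 12, 13, 26, 39, 52, 78, 156.
Check each in increasing order: 69^1 ≡ 69;  69^2 ≡ 51;  69^3 ≡ 65;  69^4 ≡ 89;  69^6 ≡ 143;  69^12 ≡ 39;  69^13 ≡ 22;  69^26 ≡ 13;  69^39 ≡ 129;  69^52 ≡ 12;  69^78 ≡ 156;  69^156 ≡ 1.
Smallest exponent giving 1 is 156.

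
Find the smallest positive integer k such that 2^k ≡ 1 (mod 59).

58

The order of 2 must divide p − 1 = 58 = 2 · 29.
Divisors: 1, 2, 29, 58.
Check each in increasing order: 2^1 ≡ 2;  2^2 ≡ 4;  2^29 ≡ 58;  2^58 ≡ 1.
Smallest exponent giving 1 is 58.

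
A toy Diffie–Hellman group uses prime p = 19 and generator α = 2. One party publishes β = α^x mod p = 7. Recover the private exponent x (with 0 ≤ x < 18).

6

Successive powers of 2 modulo 19:
  2^0=1  2^1=2  2^2=4  2^3=8  2^4=16  2^5=13
  2^6=7
So 2^6 ≡ 7 (mod 19), giving x = 6.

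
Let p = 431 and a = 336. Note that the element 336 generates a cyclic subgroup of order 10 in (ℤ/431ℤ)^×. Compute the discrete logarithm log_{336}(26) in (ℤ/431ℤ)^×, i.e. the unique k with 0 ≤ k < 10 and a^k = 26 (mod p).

7

Successive powers of 336 modulo 431:
  336^0=1  336^1=336  336^2=405  336^3=315  336^4=245  336^5=430
  336^6=95  336^7=26
So 336^7 ≡ 26 (mod 431), giving k = 7.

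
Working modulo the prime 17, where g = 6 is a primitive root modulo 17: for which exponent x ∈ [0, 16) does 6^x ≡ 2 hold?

Successive powers of 6 modulo 17:
  6^0=1  6^1=6  6^2=2
So 6^2 ≡ 2 (mod 17), giving x = 2.

2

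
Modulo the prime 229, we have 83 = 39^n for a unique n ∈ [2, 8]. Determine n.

Compute 39^2 mod 229 = 147, then multiply by 39 repeatedly:
  39^2=147  39^3=8  39^4=83
Found 83 at exponent 4.

4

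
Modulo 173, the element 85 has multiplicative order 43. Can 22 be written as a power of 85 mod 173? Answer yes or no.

22 ∈ ⟨85⟩ iff 22^43 ≡ 1 (mod 173), since |⟨85⟩| = 43.
22^43 mod 173 = 1.
Since 1 = 1, 22 lies in the subgroup.

yes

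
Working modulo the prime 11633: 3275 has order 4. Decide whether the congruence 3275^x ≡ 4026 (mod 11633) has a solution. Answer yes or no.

no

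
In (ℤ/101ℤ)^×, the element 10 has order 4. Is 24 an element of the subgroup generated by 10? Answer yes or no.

no

⟨10⟩ has order 4; its elements mod 101 are {1, 10, 91, 100}.
24 is not in this set.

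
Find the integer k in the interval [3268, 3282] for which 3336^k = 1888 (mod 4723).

3280

Compute 3336^3268 mod 4723 = 312, then multiply by 3336 repeatedly:
  3336^3268=312  3336^3269=1772  3336^3270=2919  3336^3271=3681  3336^3272=16
  3336^3273=1423  3336^3274=513  3336^3275=1642  3336^3276=3755  3336^3277=1284
  3336^3278=4386  3336^3279=4565  3336^3280=1888
Found 1888 at exponent 3280.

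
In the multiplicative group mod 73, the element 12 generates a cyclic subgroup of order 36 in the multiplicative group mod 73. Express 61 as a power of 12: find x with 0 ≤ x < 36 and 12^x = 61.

19

Successive powers of 12 modulo 73:
  12^0=1  12^1=12  12^2=71  12^3=49  12^4=4  12^5=48
  12^6=65  12^7=50  12^8=16  12^9=46  12^10=41  12^11=54
  12^12=64  12^13=38  12^14=18  12^15=70  12^16=37  12^17=6
  12^18=72  12^19=61
So 12^19 ≡ 61 (mod 73), giving x = 19.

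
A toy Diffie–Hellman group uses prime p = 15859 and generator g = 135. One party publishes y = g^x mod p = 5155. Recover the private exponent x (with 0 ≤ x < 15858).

4556

Baby-step giant-step with m = ceil(sqrt(15858)) = 126.
Baby table (135^j mod 15859 for j=0..125):
  0:1  1:135  2:2366  3:2230  4:15588  5:10992  6:9033  7:14171
  8:10005  9:2660  10:10202  11:13396  12:534  13:8654  14:10583  15:1395
  16:13876  17:1898  18:2486  19:2571  20:14046  21:8989  22:8231  23:1055
  24:15553  25:6267  26:5518  27:15416  28:3631  29:14415  30:11227  31:9040
  32:15116  33:10708  34:2411  35:8305  36:11045  37:329  38:12697  39:1323
  40:4156  41:5995  42:516  43:6224  44:15572  45:8832  46:2895  47:10209
  48:14341  49:1237  50:8405  51:8686  52:14903  53:13671  54:5941  55:9085
  56:5332  57:6165  58:7607  59:11969  60:14056  61:10339  62:173  63:7496
  64:12843  65:5174  66:694  67:14395  68:8527  69:9297  70:2234  71:269
  72:4597  73:2094  74:13087  75:6396  76:7074  77:3450  78:5839  79:11174
  80:1885  81:731  82:3531  83:915  84:12512  85:8066  86:10498  87:5779
  88:3074  89:2656  90:9662  91:3932  92:7473  93:9738  94:14192  95:12840
  96:4769  97:9455  98:7705  99:9340  100:8039  101:6853  102:5333  103:6300
  104:9973  105:14199  106:13785  107:5472  108:9206  109:5808  110:6989  111:7834
  112:10896  113:11932  114:9061  115:2092  116:12817  117:1664  118:2614  119:3992
  120:15573  121:8967  122:5261  123:12439  124:14070  125:12229
Giant step factor: 135^(-126) ≡ 9883 (mod 15859).
Scan 5155·9883^i mod 15859 for i = 0, 1, …:
  i=0: 5155   i=1: 7757   i=2: 25   i=3: 9190
  i=4: 277   i=5: 9843   i=6: 15122   i=7: 11369
  i=8: 14671   i=9: 10515     …   i=35: 7752
  i=36: 14046
Match at i=36, j=20: x = 36·126 + 20 = 4556.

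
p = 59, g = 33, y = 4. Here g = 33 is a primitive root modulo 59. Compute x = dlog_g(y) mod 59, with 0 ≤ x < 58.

24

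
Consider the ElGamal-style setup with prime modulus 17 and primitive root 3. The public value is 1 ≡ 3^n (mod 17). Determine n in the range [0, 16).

Successive powers of 3 modulo 17:
  3^0=1
So 3^0 ≡ 1 (mod 17), giving n = 0.

0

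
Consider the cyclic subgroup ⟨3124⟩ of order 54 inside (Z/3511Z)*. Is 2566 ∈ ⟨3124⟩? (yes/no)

no

2566 ∈ ⟨3124⟩ iff 2566^54 ≡ 1 (mod 3511), since |⟨3124⟩| = 54.
2566^54 mod 3511 = 90.
Since 90 ≠ 1, 2566 does not lie in the subgroup.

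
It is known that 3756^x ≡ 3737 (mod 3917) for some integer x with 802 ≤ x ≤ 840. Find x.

Compute 3756^802 mod 3917 = 485, then multiply by 3756 repeatedly:
  3756^802=485  3756^803=255  3756^804=2032  3756^805=1876  3756^806=3490
  3756^807=2158  3756^808=1175  3756^809=2758  3756^810=2500  3756^811=951
  3756^812=3569  3756^813=1190  3756^814=343  3756^815=3532  3756^816=3230
  3756^817=931  3756^818=2872  3756^819=3731  3756^820=2527  3756^821=521
  3756^822=2293  3756^823=2942  3756^824=295  3756^825=3426  3756^826=711
  3756^827=3039  3756^828=346  3756^829=3049  3756^830=2653  3756^831=3737
Found 3737 at exponent 831.

831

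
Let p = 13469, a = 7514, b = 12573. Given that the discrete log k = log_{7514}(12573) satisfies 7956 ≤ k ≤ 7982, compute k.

7957

Compute 7514^7956 mod 13469 = 5148, then multiply by 7514 repeatedly:
  7514^7956=5148  7514^7957=12573
Found 12573 at exponent 7957.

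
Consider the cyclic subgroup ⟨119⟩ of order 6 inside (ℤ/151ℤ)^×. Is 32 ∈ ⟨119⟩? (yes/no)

yes

32 ∈ ⟨119⟩ iff 32^6 ≡ 1 (mod 151), since |⟨119⟩| = 6.
32^6 mod 151 = 1.
Since 1 = 1, 32 lies in the subgroup.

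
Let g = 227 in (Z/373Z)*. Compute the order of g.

The order of 227 must divide p − 1 = 372 = 2^2 · 3 · 31.
Divisors: 1, 2, 3, 4, 6, 12, 31, 62, 93, 124, 186, 372.
Check each in increasing order: 227^1 ≡ 227;  227^2 ≡ 55;  227^3 ≡ 176;  227^4 ≡ 41;  227^6 ≡ 17;  227^12 ≡ 289;  227^31 ≡ 104;  227^62 ≡ 372;  227^93 ≡ 269;  227^124 ≡ 1.
Smallest exponent giving 1 is 124.

124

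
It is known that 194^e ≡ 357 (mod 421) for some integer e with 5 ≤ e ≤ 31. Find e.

24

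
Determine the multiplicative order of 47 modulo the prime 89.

44

The order of 47 must divide p − 1 = 88 = 2^3 · 11.
Divisors: 1, 2, 4, 8, 11, 22, 44, 88.
Check each in increasing order: 47^1 ≡ 47;  47^2 ≡ 73;  47^4 ≡ 78;  47^8 ≡ 32;  47^11 ≡ 55;  47^22 ≡ 88;  47^44 ≡ 1.
Smallest exponent giving 1 is 44.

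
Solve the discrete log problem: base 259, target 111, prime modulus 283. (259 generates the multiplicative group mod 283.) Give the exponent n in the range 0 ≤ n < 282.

Baby-step giant-step with m = ceil(sqrt(282)) = 17.
Baby table (259^j mod 283 for j=0..16):
  0:1  1:259  2:10  3:43  4:100  5:147  6:151  7:55
  8:95  9:267  10:101  11:123  12:161  13:98  14:195  15:131
  16:252
Giant step factor: 259^(-17) ≡ 221 (mod 283).
Scan 111·221^i mod 283 for i = 0, 1, …:
  i=0: 111   i=1: 193   i=2: 203   i=3: 149
  i=4: 101
Match at i=4, j=10: n = 4·17 + 10 = 78.

78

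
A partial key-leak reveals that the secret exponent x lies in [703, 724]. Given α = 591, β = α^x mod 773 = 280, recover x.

Compute 591^703 mod 773 = 112, then multiply by 591 repeatedly:
  591^703=112  591^704=487  591^705=261  591^706=424  591^707=132
  591^708=712  591^709=280
Found 280 at exponent 709.

709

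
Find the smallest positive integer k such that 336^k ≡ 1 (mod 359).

358

The order of 336 must divide p − 1 = 358 = 2 · 179.
Divisors: 1, 2, 179, 358.
Check each in increasing order: 336^1 ≡ 336;  336^2 ≡ 170;  336^179 ≡ 358;  336^358 ≡ 1.
Smallest exponent giving 1 is 358.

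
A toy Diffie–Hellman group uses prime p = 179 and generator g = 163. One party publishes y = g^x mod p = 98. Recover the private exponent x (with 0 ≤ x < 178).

19

Successive powers of 163 modulo 179:
  163^0=1  163^1=163  163^2=77  163^3=21  163^4=22  163^5=6
  163^6=83  163^7=104  163^8=126  163^9=132  163^10=36  163^11=140
  163^12=87  163^13=40  163^14=76  163^15=37  163^16=124  163^17=164
  163^18=61  163^19=98
So 163^19 ≡ 98 (mod 179), giving x = 19.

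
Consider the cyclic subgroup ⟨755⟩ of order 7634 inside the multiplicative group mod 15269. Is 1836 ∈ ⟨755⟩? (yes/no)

yes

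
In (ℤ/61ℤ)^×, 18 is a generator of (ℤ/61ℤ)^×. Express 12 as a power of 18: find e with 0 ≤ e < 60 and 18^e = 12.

56

Baby-step giant-step with m = ceil(sqrt(60)) = 8.
Baby table (18^j mod 61 for j=0..7):
  0:1  1:18  2:19  3:37  4:56  5:32  6:27  7:59
Giant step factor: 18^(-8) ≡ 22 (mod 61).
Scan 12·22^i mod 61 for i = 0, 1, …:
  i=0: 12   i=1: 20   i=2: 13   i=3: 42
  i=4: 9   i=5: 15   i=6: 25   i=7: 1
Match at i=7, j=0: e = 7·8 + 0 = 56.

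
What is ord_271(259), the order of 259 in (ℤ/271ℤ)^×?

The order of 259 must divide p − 1 = 270 = 2 · 3^3 · 5.
Divisors: 1, 2, 3, 5, 6, 9, 10, 15, 18, 27, 30, 45, 54, 90, 135, 270.
Check each in increasing order: 259^1 ≡ 259;  259^2 ≡ 144;  259^3 ≡ 169;  259^5 ≡ 217;  259^6 ≡ 106;  259^9 ≡ 28;  259^10 ≡ 206;  259^15 ≡ 258;  259^18 ≡ 242;  259^27 ≡ 1.
Smallest exponent giving 1 is 27.

27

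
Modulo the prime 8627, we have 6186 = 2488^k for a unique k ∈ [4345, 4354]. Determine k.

4350

Compute 2488^4345 mod 8627 = 5425, then multiply by 2488 repeatedly:
  2488^4345=5425  2488^4346=4772  2488^4347=1984  2488^4348=1548  2488^4349=3782
  2488^4350=6186
Found 6186 at exponent 4350.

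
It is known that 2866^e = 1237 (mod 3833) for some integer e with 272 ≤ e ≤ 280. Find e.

280

Compute 2866^272 mod 3833 = 3709, then multiply by 2866 repeatedly:
  2866^272=3709  2866^273=1085  2866^274=1047  2866^275=3296  2866^276=1824
  2866^277=3205  2866^278=1662  2866^279=2706  2866^280=1237
Found 1237 at exponent 280.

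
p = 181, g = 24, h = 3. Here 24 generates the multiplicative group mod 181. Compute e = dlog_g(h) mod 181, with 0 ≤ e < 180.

4

Baby-step giant-step with m = ceil(sqrt(180)) = 14.
Baby table (24^j mod 181 for j=0..13):
  0:1  1:24  2:33  3:68  4:3  5:72  6:99  7:23
  8:9  9:35  10:116  11:69  12:27  13:105
Giant step factor: 24^(-14) ≡ 168 (mod 181).
Scan 3·168^i mod 181 for i = 0, 1, …:
  i=0: 3
Match at i=0, j=4: e = 0·14 + 4 = 4.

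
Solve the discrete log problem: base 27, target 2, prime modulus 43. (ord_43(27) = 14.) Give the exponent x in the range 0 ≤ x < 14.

Successive powers of 27 modulo 43:
  27^0=1  27^1=27  27^2=41  27^3=32  27^4=4  27^5=22
  27^6=35  27^7=42  27^8=16  27^9=2
So 27^9 ≡ 2 (mod 43), giving x = 9.

9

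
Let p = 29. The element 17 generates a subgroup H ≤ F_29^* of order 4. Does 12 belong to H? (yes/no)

yes

⟨17⟩ has order 4; its elements mod 29 are {1, 12, 17, 28}.
12 is in this set.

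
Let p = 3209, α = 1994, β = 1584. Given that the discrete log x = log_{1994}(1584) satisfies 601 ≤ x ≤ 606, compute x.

Compute 1994^601 mod 3209 = 2698, then multiply by 1994 repeatedly:
  1994^601=2698  1994^602=1528  1994^603=1491  1994^604=1520  1994^605=1584
Found 1584 at exponent 605.

605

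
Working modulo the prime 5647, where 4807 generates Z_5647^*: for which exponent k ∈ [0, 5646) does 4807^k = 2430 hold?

Baby-step giant-step with m = ceil(sqrt(5646)) = 76.
Baby table (4807^j mod 5647 for j=0..75):
  0:1  1:4807  2:5372  3:5120  4:2214  5:3750  6:1026  7:2151
  8:200  9:1410  10:1470  11:1893  12:2334  13:4596  14:1908  15:1028
  16:471  17:5297  18:356  19:251  20:3746  21:4386  22:3251  23:2308
  24:3848  25:3411  26:3436  27:5024  28:3796  29:1915  30:795  31:4193
  32:1608  33:4560  34:3913  35:5281  36:2502  37:4651  38:884  39:2844
  40:5368  41:2833  42:3314  43:211  44:3464  45:4092  46:1743  47:4100
  48:670  49:1900  50:2101  51:2671  52:3866  53:5232  54:4133  55:1185
  56:4119  57:1651  58:2322  59:3382  60:5208  61:1705  62:2138  63:5473
  64:4985  65:2674  66:1346  67:4407  68:2552  69:2180  70:4075  71:4729
  72:3128  73:3982  74:3791  75:468
Giant step factor: 4807^(-76) ≡ 903 (mod 5647).
Scan 2430·903^i mod 5647 for i = 0, 1, …:
  i=0: 2430   i=1: 3254   i=2: 1922   i=3: 1937
  i=4: 4188   i=5: 3921   i=6: 5641   i=7: 229
  i=8: 3495   i=9: 4959     …   i=68: 5610
  i=69: 471
Match at i=69, j=16: k = 69·76 + 16 = 5260.

5260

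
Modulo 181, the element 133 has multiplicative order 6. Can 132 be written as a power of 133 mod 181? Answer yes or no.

⟨133⟩ has order 6; its elements mod 181 are {1, 48, 49, 132, 133, 180}.
132 is in this set.

yes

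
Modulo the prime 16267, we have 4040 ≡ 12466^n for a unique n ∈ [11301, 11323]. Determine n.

11318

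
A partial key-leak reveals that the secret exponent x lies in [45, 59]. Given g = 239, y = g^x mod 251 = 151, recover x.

Compute 239^45 mod 251 = 50, then multiply by 239 repeatedly:
  239^45=50  239^46=153  239^47=172  239^48=195  239^49=170
  239^50=219  239^51=133  239^52=161  239^53=76  239^54=92
  239^55=151
Found 151 at exponent 55.

55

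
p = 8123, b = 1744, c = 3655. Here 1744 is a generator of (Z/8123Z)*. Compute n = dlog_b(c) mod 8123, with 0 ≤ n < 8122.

Baby-step giant-step with m = ceil(sqrt(8122)) = 91.
Baby table (1744^j mod 8123 for j=0..90):
  0:1  1:1744  2:3534  3:6062  4:4105  5:2757  6:7515  7:3761
  8:3923  9:2146  10:6044  11:5205  12:4129  13:3998  14:2978  15:3035
  16:4967  17:3330  18:7698  19:6116  20:805  21:6764  22:1820  23:6110
  24:6587  25:1806  26:6063  27:5849  28:6291  29:5454  30:7866  31:6680
  32:1538  33:1682  34:1005  35:6275  36:1919  37:60  38:7164  39:842
  40:6308  41:2610  42:2960  43:4135  44:6339  45:7936  46:6915  47:5228
  48:3626  49:4050  50:4313  51:8097  52:3394  53:5592  54:4848  55:6992
  56:1425  57:7685  58:7813  59:3601  60:1065  61:5316  62:2761  63:6368
  64:1651  65:3802  66:2320  67:826  68:2773  69:2927  70:3444  71:3439
  72:2842  73:1418  74:3600  75:7444  76:1782  77:4822  78:2263  79:7017
  80:4410  81:6682  82:5026  83:627  84:5006  85:6362  86:7433  87:6967
  88:6563  89:565  90:2477
Giant step factor: 1744^(-91) ≡ 7614 (mod 8123).
Scan 3655·7614^i mod 8123 for i = 0, 1, …:
  i=0: 3655   i=1: 7895   i=2: 2330   i=3: 8111
  i=4: 6108   i=5: 2137   i=6: 749   i=7: 540
  i=8: 1322   i=9: 1311     …   i=31: 4463
  i=32: 2773
Match at i=32, j=68: n = 32·91 + 68 = 2980.

2980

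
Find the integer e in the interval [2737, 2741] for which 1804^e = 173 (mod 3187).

Compute 1804^2737 mod 3187 = 2991, then multiply by 1804 repeatedly:
  1804^2737=2991  1804^2738=173
Found 173 at exponent 2738.

2738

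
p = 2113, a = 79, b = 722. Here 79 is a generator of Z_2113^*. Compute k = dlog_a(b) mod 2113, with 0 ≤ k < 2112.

Baby-step giant-step with m = ceil(sqrt(2112)) = 46.
Baby table (79^j mod 2113 for j=0..45):
  0:1  1:79  2:2015  3:710  4:1152  5:149  6:1206  7:189
  8:140  9:495  10:1071  11:89  12:692  13:1843  14:1913  15:1104
  16:583  17:1684  18:2030  19:1895  20:1795  21:234  22:1582  23:311
  24:1326  25:1217  26:1058  27:1175  28:1966  29:1065  30:1728  31:1280
  32:1809  33:1340  34:210  35:1799  36:550  37:1190  38:1038  39:1708
  40:1813  41:1656  42:1931  43:413  44:932  45:1786
Giant step factor: 79^(-46) ≡ 536 (mod 2113).
Scan 722·536^i mod 2113 for i = 0, 1, …:
  i=0: 722   i=1: 313   i=2: 841   i=3: 707
  i=4: 725   i=5: 1921   i=6: 625   i=7: 1146
  i=8: 1486   i=9: 2008     …   i=36: 181
  i=37: 1931
Match at i=37, j=42: k = 37·46 + 42 = 1744.

1744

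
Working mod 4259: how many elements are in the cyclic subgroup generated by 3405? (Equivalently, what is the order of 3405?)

4258

The order of 3405 must divide p − 1 = 4258 = 2 · 2129.
Divisors: 1, 2, 2129, 4258.
Check each in increasing order: 3405^1 ≡ 3405;  3405^2 ≡ 1027;  3405^2129 ≡ 4258;  3405^4258 ≡ 1.
Smallest exponent giving 1 is 4258.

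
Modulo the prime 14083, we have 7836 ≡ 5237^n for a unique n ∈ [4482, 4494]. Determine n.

4490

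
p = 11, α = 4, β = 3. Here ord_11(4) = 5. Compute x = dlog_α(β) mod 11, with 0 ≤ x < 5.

4

Successive powers of 4 modulo 11:
  4^0=1  4^1=4  4^2=5  4^3=9  4^4=3
So 4^4 ≡ 3 (mod 11), giving x = 4.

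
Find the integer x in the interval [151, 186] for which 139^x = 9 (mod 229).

Compute 139^151 mod 229 = 116, then multiply by 139 repeatedly:
  139^151=116  139^152=94  139^153=13  139^154=204  139^155=189
  139^156=165  139^157=35  139^158=56  139^159=227  139^160=180
  139^161=59  139^162=186  139^163=206  139^164=9
Found 9 at exponent 164.

164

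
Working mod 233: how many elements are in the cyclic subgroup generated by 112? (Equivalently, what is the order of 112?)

116

The order of 112 must divide p − 1 = 232 = 2^3 · 29.
Divisors: 1, 2, 4, 8, 29, 58, 116, 232.
Check each in increasing order: 112^1 ≡ 112;  112^2 ≡ 195;  112^4 ≡ 46;  112^8 ≡ 19;  112^29 ≡ 89;  112^58 ≡ 232;  112^116 ≡ 1.
Smallest exponent giving 1 is 116.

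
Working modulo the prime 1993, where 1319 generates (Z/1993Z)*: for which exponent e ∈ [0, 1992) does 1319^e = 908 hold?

Baby-step giant-step with m = ceil(sqrt(1992)) = 45.
Baby table (1319^j mod 1993 for j=0..44):
  0:1  1:1319  2:1865  3:573  4:440  5:397  6:1477  7:1002
  8:279  9:1289  10:162  11:427  12:1187  13:1148  14:1525  15:538
  16:114  17:891  18:1352  19:1546  20:335  21:1412  22:966  23:627
  24:1911  25:1457  26:531  27:846  28:1787  29:1327  30:459  31:1542
  32:1038  33:1924  34:667  35:860  36:323  37:1528  38:509  39:1723
  40:617  41:679  42:744  43:780  44:432
Giant step factor: 1319^(-45) ≡ 493 (mod 1993).
Scan 908·493^i mod 1993 for i = 0, 1, …:
  i=0: 908   i=1: 1212   i=2: 1609   i=3: 23
  i=4: 1374   i=5: 1755   i=6: 253   i=7: 1163
  i=8: 1368   i=9: 790     …   i=35: 106
  i=36: 440
Match at i=36, j=4: e = 36·45 + 4 = 1624.

1624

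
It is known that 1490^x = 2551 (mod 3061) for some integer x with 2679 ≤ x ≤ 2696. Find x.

2681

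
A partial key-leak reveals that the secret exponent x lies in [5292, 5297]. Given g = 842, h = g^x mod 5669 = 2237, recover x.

Compute 842^5292 mod 5669 = 2237, then multiply by 842 repeatedly:
  842^5292=2237
Found 2237 at exponent 5292.

5292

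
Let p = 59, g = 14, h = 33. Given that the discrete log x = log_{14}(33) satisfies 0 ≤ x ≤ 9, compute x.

7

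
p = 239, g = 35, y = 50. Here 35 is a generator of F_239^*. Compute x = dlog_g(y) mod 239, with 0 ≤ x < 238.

148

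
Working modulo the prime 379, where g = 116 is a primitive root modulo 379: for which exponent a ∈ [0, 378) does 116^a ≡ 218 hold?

250

Baby-step giant-step with m = ceil(sqrt(378)) = 20.
Baby table (116^j mod 379 for j=0..19):
  0:1  1:116  2:191  3:174  4:97  5:261  6:335  7:202
  8:313  9:303  10:280  11:265  12:41  13:208  14:251  15:312
  16:187  17:89  18:91  19:323
Giant step factor: 116^(-20) ≡ 143 (mod 379).
Scan 218·143^i mod 379 for i = 0, 1, …:
  i=0: 218   i=1: 96   i=2: 84   i=3: 263
  i=4: 88   i=5: 77   i=6: 20   i=7: 207
  i=8: 39   i=9: 271   i=10: 95   i=11: 320
  i=12: 280
Match at i=12, j=10: a = 12·20 + 10 = 250.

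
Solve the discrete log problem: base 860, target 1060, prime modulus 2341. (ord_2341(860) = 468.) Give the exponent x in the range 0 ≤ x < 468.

218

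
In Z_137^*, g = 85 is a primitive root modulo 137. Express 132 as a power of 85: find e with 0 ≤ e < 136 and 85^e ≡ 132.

Baby-step giant-step with m = ceil(sqrt(136)) = 12.
Baby table (85^j mod 137 for j=0..11):
  0:1  1:85  2:101  3:91  4:63  5:12  6:61  7:116
  8:133  9:71  10:7  11:47
Giant step factor: 85^(-12) ≡ 81 (mod 137).
Scan 132·81^i mod 137 for i = 0, 1, …:
  i=0: 132   i=1: 6   i=2: 75   i=3: 47
Match at i=3, j=11: e = 3·12 + 11 = 47.

47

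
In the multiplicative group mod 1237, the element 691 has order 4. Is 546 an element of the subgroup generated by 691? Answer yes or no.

546 ∈ ⟨691⟩ iff 546^4 ≡ 1 (mod 1237), since |⟨691⟩| = 4.
546^4 mod 1237 = 1.
Since 1 = 1, 546 lies in the subgroup.

yes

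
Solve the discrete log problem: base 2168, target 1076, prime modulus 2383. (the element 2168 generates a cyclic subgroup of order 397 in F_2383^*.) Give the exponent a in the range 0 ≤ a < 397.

Baby-step giant-step with m = ceil(sqrt(397)) = 20.
Baby table (2168^j mod 2383 for j=0..19):
  0:1  1:2168  2:948  3:1118  4:313  5:1812  6:1232  7:2016
  8:266  9:2  10:1953  11:1896  12:2236  13:626  14:1241  15:81
  16:1649  17:532  18:4  19:1523
Giant step factor: 2168^(-20) ≡ 252 (mod 2383).
Scan 1076·252^i mod 2383 for i = 0, 1, …:
  i=0: 1076   i=1: 1873   i=2: 162   i=3: 313
Match at i=3, j=4: a = 3·20 + 4 = 64.

64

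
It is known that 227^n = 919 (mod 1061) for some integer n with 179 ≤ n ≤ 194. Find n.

Compute 227^179 mod 1061 = 597, then multiply by 227 repeatedly:
  227^179=597  227^180=772  227^181=179  227^182=315  227^183=418
  227^184=457  227^185=822  227^186=919
Found 919 at exponent 186.

186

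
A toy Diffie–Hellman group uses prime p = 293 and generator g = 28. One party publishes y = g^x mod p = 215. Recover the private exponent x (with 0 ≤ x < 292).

137

Baby-step giant-step with m = ceil(sqrt(292)) = 18.
Baby table (28^j mod 293 for j=0..17):
  0:1  1:28  2:198  3:270  4:235  5:134  6:236  7:162
  8:141  9:139  10:83  11:273  12:26  13:142  14:167  15:281
  16:250  17:261
Giant step factor: 28^(-18) ≡ 224 (mod 293).
Scan 215·224^i mod 293 for i = 0, 1, …:
  i=0: 215   i=1: 108   i=2: 166   i=3: 266
  i=4: 105   i=5: 80   i=6: 47   i=7: 273
Match at i=7, j=11: x = 7·18 + 11 = 137.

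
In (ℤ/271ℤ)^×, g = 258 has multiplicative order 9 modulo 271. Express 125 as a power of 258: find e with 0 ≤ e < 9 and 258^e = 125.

Successive powers of 258 modulo 271:
  258^0=1  258^1=258  258^2=169  258^3=242  258^4=106  258^5=248
  258^6=28  258^7=178  258^8=125
So 258^8 ≡ 125 (mod 271), giving e = 8.

8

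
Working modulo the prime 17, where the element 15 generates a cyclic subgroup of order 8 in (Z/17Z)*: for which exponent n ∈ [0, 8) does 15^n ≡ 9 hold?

3

Successive powers of 15 modulo 17:
  15^0=1  15^1=15  15^2=4  15^3=9
So 15^3 ≡ 9 (mod 17), giving n = 3.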